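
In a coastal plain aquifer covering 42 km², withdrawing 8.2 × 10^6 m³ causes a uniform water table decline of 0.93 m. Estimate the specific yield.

A = 42 km² = 4.2 × 10^7 m²
Sy = ΔV / (A × Δh) = 8.2 × 10^6 m³ / (4.2 × 10^7 m² × 0.93 m) = 0.2099

Sy ≈ 0.21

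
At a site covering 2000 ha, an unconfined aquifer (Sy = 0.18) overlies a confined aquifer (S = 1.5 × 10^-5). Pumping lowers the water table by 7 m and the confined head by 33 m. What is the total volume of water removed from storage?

ΔV ≈ 2.52 × 10^7 m³

A = 2000 ha = 2 × 10^7 m²
Unconfined: ΔV_u = Sy × A × Δh_u = 0.18 × 2 × 10^7 × 7 = 2.52 × 10^7 m³
Confined: ΔV_c = S × A × Δh_c = 1.5 × 10^-5 × 2 × 10^7 × 33 = 9900 m³
Total ΔV = 2.52 × 10^7 + 9900 = 2.521 × 10^7 m³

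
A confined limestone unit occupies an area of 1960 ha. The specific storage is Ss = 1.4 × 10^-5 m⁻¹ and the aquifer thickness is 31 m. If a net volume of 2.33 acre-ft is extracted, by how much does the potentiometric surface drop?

Δh ≈ 0.338 m

S = Ss × b = 1.4 × 10^-5 m⁻¹ × 31 m = 4.34 × 10^-4
A = 1960 ha = 1.96 × 10^7 m²
ΔV = 2.33 acre-ft = 2874 m³
Δh = ΔV / (S × A) = 2874 m³ / (4.34 × 10^-4 × 1.96 × 10^7 m²) = 0.3379 m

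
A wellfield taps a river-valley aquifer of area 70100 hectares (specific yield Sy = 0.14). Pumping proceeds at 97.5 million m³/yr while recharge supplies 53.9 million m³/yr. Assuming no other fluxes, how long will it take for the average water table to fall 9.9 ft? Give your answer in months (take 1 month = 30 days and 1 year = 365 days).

t ≈ 82.6 months

A = 70100 hectares = 7.01 × 10^8 m²
Δh = 9.9 ft = 3.018 m
ΔV = Sy × A × Δh = 0.14 × 7.01 × 10^8 × 3.018 = 2.961 × 10^8 m³
Net withdrawal = 97.5 − 53.9 = 43.6 million m³/yr = 1.195 × 10^5 m³/d
t = ΔV / Q = 2.961 × 10^8 m³ / 1.195 × 10^5 m³/d = 2479 d
t = 2479 d ≈ 82.64 months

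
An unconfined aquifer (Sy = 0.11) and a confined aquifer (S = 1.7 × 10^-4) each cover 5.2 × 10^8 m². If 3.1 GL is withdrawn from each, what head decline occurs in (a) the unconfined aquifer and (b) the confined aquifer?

ΔV = 3.1 GL = 3.1 × 10^6 m³
Unconfined: Δh_u = ΔV/(Sy·A) = 3.1 × 10^6/(0.11 × 5.2 × 10^8) = 0.0542 m
Confined: Δh_c = ΔV/(S·A) = 3.1 × 10^6/(1.7 × 10^-4 × 5.2 × 10^8) = 35.07 m

Δh_u ≈ 0.0542 m; Δh_c ≈ 35.1 m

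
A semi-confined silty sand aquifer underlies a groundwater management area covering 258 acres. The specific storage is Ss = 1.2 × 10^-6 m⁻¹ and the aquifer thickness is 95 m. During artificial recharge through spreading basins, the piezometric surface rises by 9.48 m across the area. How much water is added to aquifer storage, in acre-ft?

S = Ss × b = 1.2 × 10^-6 m⁻¹ × 95 m = 1.14 × 10^-4
A = 258 acres = 1.044 × 10^6 m²
ΔV = S × A × Δh = 1.14 × 10^-4 × 1.044 × 10^6 m² × 9.48 m = 1128 m³
ΔV = 1128 m³ = 0.9148 acre-ft

ΔV ≈ 0.915 acre-ft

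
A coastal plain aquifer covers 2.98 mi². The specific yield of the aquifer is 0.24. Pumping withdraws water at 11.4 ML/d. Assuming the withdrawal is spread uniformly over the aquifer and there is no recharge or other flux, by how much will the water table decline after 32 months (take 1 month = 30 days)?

A = 2.98 mi² = 7.718 × 10^6 m²
Q = 11.4 ML/d = 11400 m³/d
t = 32 months = 960 d
ΔV = Q × t = 11400 m³/d × 960 d = 1.094 × 10^7 m³
Δh = ΔV / (Sy × A) = 1.094 × 10^7 / (0.24 × 7.718 × 10^6) = 5.908 m

Δh ≈ 5.91 m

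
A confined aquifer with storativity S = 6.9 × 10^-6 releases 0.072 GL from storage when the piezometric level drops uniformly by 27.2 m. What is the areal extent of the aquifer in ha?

A ≈ 38400 ha

ΔV = 0.072 GL = 72000 m³
A = ΔV / (S × Δh) = 72000 / (6.9 × 10^-6 × 27.2) = 3.836 × 10^8 m²
A = 3.836 × 10^8 m² = 38360 ha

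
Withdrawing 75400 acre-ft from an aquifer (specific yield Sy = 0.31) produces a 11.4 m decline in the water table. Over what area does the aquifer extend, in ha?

ΔV = 75400 acre-ft = 9.3 × 10^7 m³
A = ΔV / (Sy × Δh) = 9.3 × 10^7 / (0.31 × 11.4) = 2.632 × 10^7 m²
A = 2.632 × 10^7 m² = 2632 ha

A ≈ 2630 ha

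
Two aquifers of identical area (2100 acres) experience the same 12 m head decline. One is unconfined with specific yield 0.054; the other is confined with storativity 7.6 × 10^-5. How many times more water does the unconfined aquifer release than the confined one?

ΔV_u / ΔV_c ≈ 711

A = 2100 acres = 8.498 × 10^6 m²
Unconfined: ΔV_u = Sy × A × Δh = 0.054 × 8.498 × 10^6 × 12 = 5.507 × 10^6 m³
Confined: ΔV_c = S × A × Δh = 7.6 × 10^-5 × 8.498 × 10^6 × 12 = 7751 m³
Ratio = ΔV_u / ΔV_c = Sy / S = 0.054 / 7.6 × 10^-5 = 710.5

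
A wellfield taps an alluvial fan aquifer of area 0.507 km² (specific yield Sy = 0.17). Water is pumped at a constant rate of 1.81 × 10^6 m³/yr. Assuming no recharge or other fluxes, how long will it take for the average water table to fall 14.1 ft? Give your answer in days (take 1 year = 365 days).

A = 0.507 km² = 5.07 × 10^5 m²
Δh = 14.1 ft = 4.298 m
ΔV = Sy × A × Δh = 0.17 × 5.07 × 10^5 × 4.298 = 3.704 × 10^5 m³
Q = 1.81 × 10^6 m³/yr = 4959 m³/d
t = ΔV / Q = 3.704 × 10^5 m³ / 4959 m³/d = 74.7 d

t ≈ 74.7 days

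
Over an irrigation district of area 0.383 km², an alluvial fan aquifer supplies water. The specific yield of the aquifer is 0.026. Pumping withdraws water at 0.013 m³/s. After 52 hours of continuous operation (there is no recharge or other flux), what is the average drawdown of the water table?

A = 0.383 km² = 3.83 × 10^5 m²
Q = 0.013 m³/s = 1123 m³/d
t = 52 hours = 2.167 d
ΔV = Q × t = 1123 m³/d × 2.167 d = 2434 m³
Δh = ΔV / (Sy × A) = 2434 / (0.026 × 3.83 × 10^5) = 0.2444 m

Δh ≈ 0.244 m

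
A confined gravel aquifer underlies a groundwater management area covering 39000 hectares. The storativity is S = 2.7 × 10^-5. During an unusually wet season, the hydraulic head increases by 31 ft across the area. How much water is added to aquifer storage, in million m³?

ΔV ≈ 0.0995 million m³

A = 39000 hectares = 3.9 × 10^8 m²
Δh = 31 ft = 9.449 m
ΔV = S × A × Δh = 2.7 × 10^-5 × 3.9 × 10^8 m² × 9.449 m = 99500 m³
ΔV = 99500 m³ = 0.0995 million m³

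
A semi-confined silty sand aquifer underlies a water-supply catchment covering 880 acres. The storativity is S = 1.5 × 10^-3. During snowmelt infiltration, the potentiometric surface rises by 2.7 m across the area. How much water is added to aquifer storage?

ΔV ≈ 14400 m³

A = 880 acres = 3.561 × 10^6 m²
ΔV = S × A × Δh = 0.0015 × 3.561 × 10^6 m² × 2.7 m = 14420 m³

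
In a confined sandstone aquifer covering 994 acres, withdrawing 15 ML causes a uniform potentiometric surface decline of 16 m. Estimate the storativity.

S ≈ 2.3 × 10^-4

A = 994 acres = 4.023 × 10^6 m²
ΔV = 15 ML = 15000 m³
S = ΔV / (A × Δh) = 15000 m³ / (4.023 × 10^6 m² × 16 m) = 2.331 × 10^-4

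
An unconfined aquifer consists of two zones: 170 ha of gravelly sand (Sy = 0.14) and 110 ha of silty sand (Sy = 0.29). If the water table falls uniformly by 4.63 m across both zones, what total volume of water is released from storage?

ΔV ≈ 2.58 × 10^6 m³

A₁ = 170 ha = 1.7 × 10^6 m²; A₂ = 110 ha = 1.1 × 10^6 m²
ΔV₁ = 0.14 × 1.7 × 10^6 × 4.63 = 1.102 × 10^6 m³
ΔV₂ = 0.29 × 1.1 × 10^6 × 4.63 = 1.477 × 10^6 m³
ΔV = ΔV₁ + ΔV₂ = 2.579 × 10^6 m³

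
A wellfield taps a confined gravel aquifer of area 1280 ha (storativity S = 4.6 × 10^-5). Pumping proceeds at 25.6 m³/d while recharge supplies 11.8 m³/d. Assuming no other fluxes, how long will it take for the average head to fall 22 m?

t ≈ 939 days

A = 1280 ha = 1.28 × 10^7 m²
ΔV = S × A × Δh = 4.6 × 10^-5 × 1.28 × 10^7 × 22 = 12950 m³
Net withdrawal = 25.6 − 11.8 = 13.8 m³/d
t = ΔV / Q = 12950 m³ / 13.8 m³/d = 938.7 d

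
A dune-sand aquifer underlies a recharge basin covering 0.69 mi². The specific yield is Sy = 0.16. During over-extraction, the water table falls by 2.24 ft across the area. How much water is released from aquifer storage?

A = 0.69 mi² = 1.787 × 10^6 m²
Δh = 2.24 ft = 0.6828 m
ΔV = Sy × A × Δh = 0.16 × 1.787 × 10^6 m² × 0.6828 m = 1.952 × 10^5 m³

ΔV ≈ 1.95 × 10^5 m³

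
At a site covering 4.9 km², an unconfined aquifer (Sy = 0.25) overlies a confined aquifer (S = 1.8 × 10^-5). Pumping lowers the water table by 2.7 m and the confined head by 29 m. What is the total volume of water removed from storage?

ΔV ≈ 3.31 × 10^6 m³

A = 4.9 km² = 4.9 × 10^6 m²
Unconfined: ΔV_u = Sy × A × Δh_u = 0.25 × 4.9 × 10^6 × 2.7 = 3.308 × 10^6 m³
Confined: ΔV_c = S × A × Δh_c = 1.8 × 10^-5 × 4.9 × 10^6 × 29 = 2558 m³
Total ΔV = 3.308 × 10^6 + 2558 = 3.31 × 10^6 m³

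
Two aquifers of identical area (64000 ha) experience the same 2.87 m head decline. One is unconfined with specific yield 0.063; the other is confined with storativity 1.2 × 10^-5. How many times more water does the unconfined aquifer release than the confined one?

A = 64000 ha = 6.4 × 10^8 m²
Unconfined: ΔV_u = Sy × A × Δh = 0.063 × 6.4 × 10^8 × 2.87 = 1.157 × 10^8 m³
Confined: ΔV_c = S × A × Δh = 1.2 × 10^-5 × 6.4 × 10^8 × 2.87 = 22040 m³
Ratio = ΔV_u / ΔV_c = Sy / S = 0.063 / 1.2 × 10^-5 = 5250

ΔV_u / ΔV_c ≈ 5250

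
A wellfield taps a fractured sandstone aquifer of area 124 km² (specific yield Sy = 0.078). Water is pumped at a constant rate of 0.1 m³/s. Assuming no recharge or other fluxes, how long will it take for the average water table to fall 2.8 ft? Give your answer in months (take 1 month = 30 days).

t ≈ 31.8 months

A = 124 km² = 1.24 × 10^8 m²
Δh = 2.8 ft = 0.8534 m
ΔV = Sy × A × Δh = 0.078 × 1.24 × 10^8 × 0.8534 = 8.254 × 10^6 m³
Q = 0.1 m³/s = 8640 m³/d
t = ΔV / Q = 8.254 × 10^6 m³ / 8640 m³/d = 955.4 d
t = 955.4 d ≈ 31.85 months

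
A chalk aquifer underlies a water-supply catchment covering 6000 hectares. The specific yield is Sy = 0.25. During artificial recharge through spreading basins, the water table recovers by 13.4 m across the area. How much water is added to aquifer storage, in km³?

ΔV ≈ 0.201 km³

A = 6000 hectares = 6 × 10^7 m²
ΔV = Sy × A × Δh = 0.25 × 6 × 10^7 m² × 13.4 m = 2.01 × 10^8 m³
ΔV = 2.01 × 10^8 m³ = 0.201 km³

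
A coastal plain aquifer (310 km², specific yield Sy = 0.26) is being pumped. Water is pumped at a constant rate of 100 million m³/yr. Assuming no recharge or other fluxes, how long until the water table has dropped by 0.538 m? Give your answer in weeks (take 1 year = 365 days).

A = 310 km² = 3.1 × 10^8 m²
ΔV = Sy × A × Δh = 0.26 × 3.1 × 10^8 × 0.538 = 4.336 × 10^7 m³
Q = 100 million m³/yr = 2.74 × 10^5 m³/d
t = ΔV / Q = 4.336 × 10^7 m³ / 2.74 × 10^5 m³/d = 158.3 d
t = 158.3 d ≈ 22.61 weeks

t ≈ 22.6 weeks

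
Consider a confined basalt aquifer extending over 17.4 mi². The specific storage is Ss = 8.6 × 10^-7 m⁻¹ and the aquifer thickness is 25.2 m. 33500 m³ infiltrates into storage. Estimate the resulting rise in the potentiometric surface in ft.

S = Ss × b = 8.6 × 10^-7 m⁻¹ × 25.2 m = 2.167 × 10^-5
A = 17.4 mi² = 4.507 × 10^7 m²
Δh = ΔV / (S × A) = 33500 m³ / (2.167 × 10^-5 × 4.507 × 10^7 m²) = 34.3 m
Δh = 34.3 m = 112.5 ft

Δh ≈ 113 ft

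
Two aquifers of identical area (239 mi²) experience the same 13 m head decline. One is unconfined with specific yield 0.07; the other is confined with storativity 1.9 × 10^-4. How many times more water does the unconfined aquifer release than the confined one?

ΔV_u / ΔV_c ≈ 368

A = 239 mi² = 6.19 × 10^8 m²
Unconfined: ΔV_u = Sy × A × Δh = 0.07 × 6.19 × 10^8 × 13 = 5.633 × 10^8 m³
Confined: ΔV_c = S × A × Δh = 1.9 × 10^-4 × 6.19 × 10^8 × 13 = 1.529 × 10^6 m³
Ratio = ΔV_u / ΔV_c = Sy / S = 0.07 / 1.9 × 10^-4 = 368.4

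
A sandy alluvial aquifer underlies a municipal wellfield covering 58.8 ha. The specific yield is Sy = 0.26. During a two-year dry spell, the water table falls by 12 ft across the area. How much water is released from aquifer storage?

A = 58.8 ha = 5.88 × 10^5 m²
Δh = 12 ft = 3.658 m
ΔV = Sy × A × Δh = 0.26 × 5.88 × 10^5 m² × 3.658 m = 5.592 × 10^5 m³

ΔV ≈ 5.59 × 10^5 m³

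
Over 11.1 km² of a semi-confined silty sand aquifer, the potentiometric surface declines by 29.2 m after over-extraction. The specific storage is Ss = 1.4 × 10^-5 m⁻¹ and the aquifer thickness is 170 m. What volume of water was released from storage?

ΔV ≈ 7.71 × 10^5 m³

S = Ss × b = 1.4 × 10^-5 m⁻¹ × 170 m = 2.38 × 10^-3
A = 11.1 km² = 1.11 × 10^7 m²
ΔV = S × A × Δh = 0.00238 × 1.11 × 10^7 m² × 29.2 m = 7.714 × 10^5 m³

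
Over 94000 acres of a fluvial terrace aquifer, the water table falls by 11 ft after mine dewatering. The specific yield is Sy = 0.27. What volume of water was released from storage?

ΔV ≈ 3.44 × 10^8 m³

A = 94000 acres = 3.804 × 10^8 m²
Δh = 11 ft = 3.353 m
ΔV = Sy × A × Δh = 0.27 × 3.804 × 10^8 m² × 3.353 m = 3.444 × 10^8 m³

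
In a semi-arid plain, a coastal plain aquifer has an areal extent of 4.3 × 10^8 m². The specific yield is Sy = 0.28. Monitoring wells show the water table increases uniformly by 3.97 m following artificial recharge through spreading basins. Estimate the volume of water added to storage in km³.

ΔV = Sy × A × Δh = 0.28 × 4.3 × 10^8 m² × 3.97 m = 4.78 × 10^8 m³
ΔV = 4.78 × 10^8 m³ = 0.478 km³

ΔV ≈ 0.478 km³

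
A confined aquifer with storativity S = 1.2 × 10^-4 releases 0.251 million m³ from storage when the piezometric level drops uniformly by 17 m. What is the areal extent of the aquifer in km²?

A ≈ 123 km²

ΔV = 0.251 million m³ = 2.51 × 10^5 m³
A = ΔV / (S × Δh) = 2.51 × 10^5 / (1.2 × 10^-4 × 17) = 1.23 × 10^8 m²
A = 1.23 × 10^8 m² = 123 km²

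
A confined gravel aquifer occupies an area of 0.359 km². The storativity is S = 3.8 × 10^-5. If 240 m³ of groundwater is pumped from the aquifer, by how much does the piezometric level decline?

Δh ≈ 17.6 m

A = 0.359 km² = 3.59 × 10^5 m²
Δh = ΔV / (S × A) = 240 m³ / (3.8 × 10^-5 × 3.59 × 10^5 m²) = 17.59 m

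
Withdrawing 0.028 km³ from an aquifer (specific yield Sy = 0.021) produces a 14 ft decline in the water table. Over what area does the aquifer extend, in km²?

A ≈ 312 km²

Δh = 14 ft = 4.267 m
ΔV = 0.028 km³ = 2.8 × 10^7 m³
A = ΔV / (Sy × Δh) = 2.8 × 10^7 / (0.021 × 4.267) = 3.125 × 10^8 m²
A = 3.125 × 10^8 m² = 312.5 km²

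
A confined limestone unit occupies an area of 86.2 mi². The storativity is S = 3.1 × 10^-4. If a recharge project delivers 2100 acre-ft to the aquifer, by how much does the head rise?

A = 86.2 mi² = 2.233 × 10^8 m²
ΔV = 2100 acre-ft = 2.59 × 10^6 m³
Δh = ΔV / (S × A) = 2.59 × 10^6 m³ / (3.1 × 10^-4 × 2.233 × 10^8 m²) = 37.43 m

Δh ≈ 37.4 m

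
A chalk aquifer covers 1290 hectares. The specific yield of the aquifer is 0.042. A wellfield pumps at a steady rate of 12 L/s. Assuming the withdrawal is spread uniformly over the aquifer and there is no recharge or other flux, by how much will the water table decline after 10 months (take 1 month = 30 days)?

Δh ≈ 0.574 m

A = 1290 hectares = 1.29 × 10^7 m²
Q = 12 L/s = 1037 m³/d
t = 10 months = 300 d
ΔV = Q × t = 1037 m³/d × 300 d = 3.11 × 10^5 m³
Δh = ΔV / (Sy × A) = 3.11 × 10^5 / (0.042 × 1.29 × 10^7) = 0.5741 m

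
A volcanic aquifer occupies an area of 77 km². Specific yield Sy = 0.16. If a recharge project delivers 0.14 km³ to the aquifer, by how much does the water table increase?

A = 77 km² = 7.7 × 10^7 m²
ΔV = 0.14 km³ = 1.4 × 10^8 m³
Δh = ΔV / (Sy × A) = 1.4 × 10^8 m³ / (0.16 × 7.7 × 10^7 m²) = 11.36 m

Δh ≈ 11.4 m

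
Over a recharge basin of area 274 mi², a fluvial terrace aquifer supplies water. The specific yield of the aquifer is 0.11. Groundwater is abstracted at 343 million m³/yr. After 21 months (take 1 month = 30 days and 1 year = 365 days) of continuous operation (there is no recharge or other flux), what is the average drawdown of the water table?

Δh ≈ 7.58 m

A = 274 mi² = 7.097 × 10^8 m²
Q = 343 million m³/yr = 9.397 × 10^5 m³/d
t = 21 months = 630 d
ΔV = Q × t = 9.397 × 10^5 m³/d × 630 d = 5.92 × 10^8 m³
Δh = ΔV / (Sy × A) = 5.92 × 10^8 / (0.11 × 7.097 × 10^8) = 7.584 m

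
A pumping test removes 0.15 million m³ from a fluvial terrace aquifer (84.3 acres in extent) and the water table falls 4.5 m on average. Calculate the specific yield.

A = 84.3 acres = 3.411 × 10^5 m²
ΔV = 0.15 million m³ = 1.5 × 10^5 m³
Sy = ΔV / (A × Δh) = 1.5 × 10^5 m³ / (3.411 × 10^5 m² × 4.5 m) = 0.09771

Sy ≈ 0.098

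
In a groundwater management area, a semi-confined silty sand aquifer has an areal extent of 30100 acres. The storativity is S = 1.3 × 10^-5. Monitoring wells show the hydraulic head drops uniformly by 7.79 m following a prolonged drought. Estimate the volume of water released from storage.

A = 30100 acres = 1.218 × 10^8 m²
ΔV = S × A × Δh = 1.3 × 10^-5 × 1.218 × 10^8 m² × 7.79 m = 12340 m³

ΔV ≈ 12300 m³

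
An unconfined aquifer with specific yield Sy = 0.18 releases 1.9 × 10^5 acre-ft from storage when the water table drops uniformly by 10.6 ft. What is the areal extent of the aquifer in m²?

Δh = 10.6 ft = 3.231 m
ΔV = 1.9 × 10^5 acre-ft = 2.344 × 10^8 m³
A = ΔV / (Sy × Δh) = 2.344 × 10^8 / (0.18 × 3.231) = 4.03 × 10^8 m²

A ≈ 4.03 × 10^8 m²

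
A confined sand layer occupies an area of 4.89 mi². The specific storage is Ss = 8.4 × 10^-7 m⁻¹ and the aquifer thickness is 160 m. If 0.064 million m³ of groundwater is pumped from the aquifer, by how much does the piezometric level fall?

Δh ≈ 37.6 m

S = Ss × b = 8.4 × 10^-7 m⁻¹ × 160 m = 1.344 × 10^-4
A = 4.89 mi² = 1.267 × 10^7 m²
ΔV = 0.064 million m³ = 64000 m³
Δh = ΔV / (S × A) = 64000 m³ / (1.344 × 10^-4 × 1.267 × 10^7 m²) = 37.6 m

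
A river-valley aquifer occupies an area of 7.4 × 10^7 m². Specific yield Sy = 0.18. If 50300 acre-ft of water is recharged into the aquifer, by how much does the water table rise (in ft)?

ΔV = 50300 acre-ft = 6.204 × 10^7 m³
Δh = ΔV / (Sy × A) = 6.204 × 10^7 m³ / (0.18 × 7.4 × 10^7 m²) = 4.658 m
Δh = 4.658 m = 15.28 ft

Δh ≈ 15.3 ft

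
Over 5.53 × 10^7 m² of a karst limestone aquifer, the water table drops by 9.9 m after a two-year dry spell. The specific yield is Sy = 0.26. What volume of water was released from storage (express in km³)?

ΔV ≈ 0.142 km³

ΔV = Sy × A × Δh = 0.26 × 5.53 × 10^7 m² × 9.9 m = 1.423 × 10^8 m³
ΔV = 1.423 × 10^8 m³ = 0.1423 km³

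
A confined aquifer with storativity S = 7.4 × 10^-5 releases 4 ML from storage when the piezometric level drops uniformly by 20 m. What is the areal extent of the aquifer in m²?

A ≈ 2.7 × 10^6 m²

ΔV = 4 ML = 4000 m³
A = ΔV / (S × Δh) = 4000 / (7.4 × 10^-5 × 20) = 2.703 × 10^6 m²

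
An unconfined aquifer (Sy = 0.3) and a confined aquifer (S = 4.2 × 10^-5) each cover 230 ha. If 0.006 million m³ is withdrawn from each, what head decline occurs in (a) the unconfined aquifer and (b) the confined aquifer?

A = 230 ha = 2.3 × 10^6 m²
ΔV = 0.006 million m³ = 6000 m³
Unconfined: Δh_u = ΔV/(Sy·A) = 6000/(0.3 × 2.3 × 10^6) = 0.008696 m
Confined: Δh_c = ΔV/(S·A) = 6000/(4.2 × 10^-5 × 2.3 × 10^6) = 62.11 m

Δh_u ≈ 0.0087 m; Δh_c ≈ 62.1 m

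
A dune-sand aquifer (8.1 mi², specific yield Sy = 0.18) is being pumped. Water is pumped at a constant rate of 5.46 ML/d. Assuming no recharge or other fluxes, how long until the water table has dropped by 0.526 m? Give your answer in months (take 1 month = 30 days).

t ≈ 12.1 months

A = 8.1 mi² = 2.098 × 10^7 m²
ΔV = Sy × A × Δh = 0.18 × 2.098 × 10^7 × 0.526 = 1.986 × 10^6 m³
Q = 5.46 ML/d = 5460 m³/d
t = ΔV / Q = 1.986 × 10^6 m³ / 5460 m³/d = 363.8 d
t = 363.8 d ≈ 12.13 months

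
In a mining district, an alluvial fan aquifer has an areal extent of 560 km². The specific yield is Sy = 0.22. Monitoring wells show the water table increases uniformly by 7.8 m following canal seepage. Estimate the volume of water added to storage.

A = 560 km² = 5.6 × 10^8 m²
ΔV = Sy × A × Δh = 0.22 × 5.6 × 10^8 m² × 7.8 m = 9.61 × 10^8 m³

ΔV ≈ 9.61 × 10^8 m³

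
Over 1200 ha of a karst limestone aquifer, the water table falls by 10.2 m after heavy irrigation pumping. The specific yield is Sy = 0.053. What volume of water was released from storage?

ΔV ≈ 6.49 × 10^6 m³

A = 1200 ha = 1.2 × 10^7 m²
ΔV = Sy × A × Δh = 0.053 × 1.2 × 10^7 m² × 10.2 m = 6.487 × 10^6 m³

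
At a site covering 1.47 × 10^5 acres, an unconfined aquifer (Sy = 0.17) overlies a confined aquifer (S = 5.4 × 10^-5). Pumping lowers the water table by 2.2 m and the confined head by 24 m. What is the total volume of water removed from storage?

A = 1.47 × 10^5 acres = 5.949 × 10^8 m²
Unconfined: ΔV_u = Sy × A × Δh_u = 0.17 × 5.949 × 10^8 × 2.2 = 2.225 × 10^8 m³
Confined: ΔV_c = S × A × Δh_c = 5.4 × 10^-5 × 5.949 × 10^8 × 24 = 7.71 × 10^5 m³
Total ΔV = 2.225 × 10^8 + 7.71 × 10^5 = 2.233 × 10^8 m³

ΔV ≈ 2.23 × 10^8 m³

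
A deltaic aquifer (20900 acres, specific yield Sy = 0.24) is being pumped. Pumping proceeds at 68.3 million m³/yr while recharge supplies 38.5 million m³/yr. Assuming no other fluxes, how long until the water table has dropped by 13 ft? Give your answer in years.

A = 20900 acres = 8.458 × 10^7 m²
Δh = 13 ft = 3.962 m
ΔV = Sy × A × Δh = 0.24 × 8.458 × 10^7 × 3.962 = 8.043 × 10^7 m³
Net withdrawal = 68.3 − 38.5 = 29.8 million m³/yr = 81640 m³/d
t = ΔV / Q = 8.043 × 10^7 m³ / 81640 m³/d = 985.2 d
t = 985.2 d ≈ 2.699 years

t ≈ 2.7 years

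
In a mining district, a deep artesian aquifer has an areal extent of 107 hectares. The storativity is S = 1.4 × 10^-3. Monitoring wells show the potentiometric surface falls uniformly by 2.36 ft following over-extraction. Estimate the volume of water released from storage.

ΔV ≈ 1080 m³

A = 107 hectares = 1.07 × 10^6 m²
Δh = 2.36 ft = 0.7193 m
ΔV = S × A × Δh = 0.0014 × 1.07 × 10^6 m² × 0.7193 m = 1078 m³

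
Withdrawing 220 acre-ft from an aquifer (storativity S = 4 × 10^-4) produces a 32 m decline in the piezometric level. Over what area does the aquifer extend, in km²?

A ≈ 21.2 km²

ΔV = 220 acre-ft = 2.714 × 10^5 m³
A = ΔV / (S × Δh) = 2.714 × 10^5 / (4 × 10^-4 × 32) = 2.12 × 10^7 m²
A = 2.12 × 10^7 m² = 21.2 km²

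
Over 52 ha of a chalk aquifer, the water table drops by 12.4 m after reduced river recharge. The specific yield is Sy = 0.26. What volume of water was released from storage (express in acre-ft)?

A = 52 ha = 5.2 × 10^5 m²
ΔV = Sy × A × Δh = 0.26 × 5.2 × 10^5 m² × 12.4 m = 1.676 × 10^6 m³
ΔV = 1.676 × 10^6 m³ = 1359 acre-ft

ΔV ≈ 1360 acre-ft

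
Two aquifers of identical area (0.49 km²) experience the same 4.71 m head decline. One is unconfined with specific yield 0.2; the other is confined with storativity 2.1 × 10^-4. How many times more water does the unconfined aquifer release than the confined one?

A = 0.49 km² = 4.9 × 10^5 m²
Unconfined: ΔV_u = Sy × A × Δh = 0.2 × 4.9 × 10^5 × 4.71 = 4.616 × 10^5 m³
Confined: ΔV_c = S × A × Δh = 2.1 × 10^-4 × 4.9 × 10^5 × 4.71 = 484.7 m³
Ratio = ΔV_u / ΔV_c = Sy / S = 0.2 / 2.1 × 10^-4 = 952.4

ΔV_u / ΔV_c ≈ 952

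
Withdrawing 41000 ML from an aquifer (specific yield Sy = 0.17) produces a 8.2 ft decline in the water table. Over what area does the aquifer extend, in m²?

Δh = 8.2 ft = 2.499 m
ΔV = 41000 ML = 4.1 × 10^7 m³
A = ΔV / (Sy × Δh) = 4.1 × 10^7 / (0.17 × 2.499) = 9.65 × 10^7 m²

A ≈ 9.65 × 10^7 m²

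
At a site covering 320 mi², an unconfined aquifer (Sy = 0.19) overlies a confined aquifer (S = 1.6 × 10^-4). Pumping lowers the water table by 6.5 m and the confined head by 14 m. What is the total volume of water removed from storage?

A = 320 mi² = 8.288 × 10^8 m²
Unconfined: ΔV_u = Sy × A × Δh_u = 0.19 × 8.288 × 10^8 × 6.5 = 1.024 × 10^9 m³
Confined: ΔV_c = S × A × Δh_c = 1.6 × 10^-4 × 8.288 × 10^8 × 14 = 1.857 × 10^6 m³
Total ΔV = 1.024 × 10^9 + 1.857 × 10^6 = 1.025 × 10^9 m³

ΔV ≈ 1.03 × 10^9 m³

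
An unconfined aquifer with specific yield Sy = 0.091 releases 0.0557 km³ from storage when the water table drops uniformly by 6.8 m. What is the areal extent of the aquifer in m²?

ΔV = 0.0557 km³ = 5.57 × 10^7 m³
A = ΔV / (Sy × Δh) = 5.57 × 10^7 / (0.091 × 6.8) = 9.001 × 10^7 m²

A ≈ 9 × 10^7 m²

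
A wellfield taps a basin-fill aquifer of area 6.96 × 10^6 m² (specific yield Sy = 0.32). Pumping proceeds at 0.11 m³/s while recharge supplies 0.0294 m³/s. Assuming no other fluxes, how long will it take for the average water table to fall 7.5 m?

t ≈ 2400 days

ΔV = Sy × A × Δh = 0.32 × 6.96 × 10^6 × 7.5 = 1.67 × 10^7 m³
Net withdrawal = 0.11 − 0.0294 = 0.0806 m³/s = 6964 m³/d
t = ΔV / Q = 1.67 × 10^7 m³ / 6964 m³/d = 2399 d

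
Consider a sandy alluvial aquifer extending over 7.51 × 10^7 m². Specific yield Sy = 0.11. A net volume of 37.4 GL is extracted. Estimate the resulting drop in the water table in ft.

Δh ≈ 14.9 ft

ΔV = 37.4 GL = 3.74 × 10^7 m³
Δh = ΔV / (Sy × A) = 3.74 × 10^7 m³ / (0.11 × 7.51 × 10^7 m²) = 4.527 m
Δh = 4.527 m = 14.85 ft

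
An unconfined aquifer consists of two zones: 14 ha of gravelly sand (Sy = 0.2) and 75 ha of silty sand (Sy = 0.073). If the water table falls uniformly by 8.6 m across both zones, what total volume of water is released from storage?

A₁ = 14 ha = 1.4 × 10^5 m²; A₂ = 75 ha = 7.5 × 10^5 m²
ΔV₁ = 0.2 × 1.4 × 10^5 × 8.6 = 2.408 × 10^5 m³
ΔV₂ = 0.073 × 7.5 × 10^5 × 8.6 = 4.708 × 10^5 m³
ΔV = ΔV₁ + ΔV₂ = 7.117 × 10^5 m³

ΔV ≈ 7.12 × 10^5 m³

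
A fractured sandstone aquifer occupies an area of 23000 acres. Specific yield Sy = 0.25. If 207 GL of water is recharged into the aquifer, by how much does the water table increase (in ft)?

A = 23000 acres = 9.308 × 10^7 m²
ΔV = 207 GL = 2.07 × 10^8 m³
Δh = ΔV / (Sy × A) = 2.07 × 10^8 m³ / (0.25 × 9.308 × 10^7 m²) = 8.896 m
Δh = 8.896 m = 29.19 ft

Δh ≈ 29.2 ft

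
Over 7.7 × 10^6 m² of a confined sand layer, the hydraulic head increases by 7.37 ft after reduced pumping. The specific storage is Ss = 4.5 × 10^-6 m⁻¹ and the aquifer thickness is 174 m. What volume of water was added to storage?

S = Ss × b = 4.5 × 10^-6 m⁻¹ × 174 m = 7.83 × 10^-4
Δh = 7.37 ft = 2.246 m
ΔV = S × A × Δh = 7.83 × 10^-4 × 7.7 × 10^6 m² × 2.246 m = 13540 m³

ΔV ≈ 13500 m³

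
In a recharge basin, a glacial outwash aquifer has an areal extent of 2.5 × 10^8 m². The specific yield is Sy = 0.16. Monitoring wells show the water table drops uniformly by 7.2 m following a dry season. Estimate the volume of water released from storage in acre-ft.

ΔV ≈ 2.33 × 10^5 acre-ft

ΔV = Sy × A × Δh = 0.16 × 2.5 × 10^8 m² × 7.2 m = 2.88 × 10^8 m³
ΔV = 2.88 × 10^8 m³ = 2.335 × 10^5 acre-ft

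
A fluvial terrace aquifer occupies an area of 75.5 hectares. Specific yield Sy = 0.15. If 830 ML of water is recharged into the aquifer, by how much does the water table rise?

Δh ≈ 7.33 m

A = 75.5 hectares = 7.55 × 10^5 m²
ΔV = 830 ML = 8.3 × 10^5 m³
Δh = ΔV / (Sy × A) = 8.3 × 10^5 m³ / (0.15 × 7.55 × 10^5 m²) = 7.329 m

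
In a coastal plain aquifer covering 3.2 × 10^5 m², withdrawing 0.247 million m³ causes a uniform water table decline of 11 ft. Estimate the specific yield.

Δh = 11 ft = 3.353 m
ΔV = 0.247 million m³ = 2.47 × 10^5 m³
Sy = ΔV / (A × Δh) = 2.47 × 10^5 m³ / (3.2 × 10^5 m² × 3.353 m) = 0.2302

Sy ≈ 0.23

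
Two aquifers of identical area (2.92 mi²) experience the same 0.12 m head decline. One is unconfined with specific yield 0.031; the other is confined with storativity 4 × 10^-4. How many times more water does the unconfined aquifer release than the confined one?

A = 2.92 mi² = 7.563 × 10^6 m²
Unconfined: ΔV_u = Sy × A × Δh = 0.031 × 7.563 × 10^6 × 0.12 = 28130 m³
Confined: ΔV_c = S × A × Δh = 4 × 10^-4 × 7.563 × 10^6 × 0.12 = 363 m³
Ratio = ΔV_u / ΔV_c = Sy / S = 0.031 / 4 × 10^-4 = 77.5

ΔV_u / ΔV_c ≈ 77.5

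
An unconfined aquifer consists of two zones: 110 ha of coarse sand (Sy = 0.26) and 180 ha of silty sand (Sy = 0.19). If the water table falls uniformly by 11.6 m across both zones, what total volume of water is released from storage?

ΔV ≈ 7.28 × 10^6 m³

A₁ = 110 ha = 1.1 × 10^6 m²; A₂ = 180 ha = 1.8 × 10^6 m²
ΔV₁ = 0.26 × 1.1 × 10^6 × 11.6 = 3.318 × 10^6 m³
ΔV₂ = 0.19 × 1.8 × 10^6 × 11.6 = 3.967 × 10^6 m³
ΔV = ΔV₁ + ΔV₂ = 7.285 × 10^6 m³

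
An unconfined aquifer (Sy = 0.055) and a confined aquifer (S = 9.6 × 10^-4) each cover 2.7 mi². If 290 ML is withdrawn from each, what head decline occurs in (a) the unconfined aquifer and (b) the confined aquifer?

A = 2.7 mi² = 6.993 × 10^6 m²
ΔV = 290 ML = 2.9 × 10^5 m³
Unconfined: Δh_u = ΔV/(Sy·A) = 2.9 × 10^5/(0.055 × 6.993 × 10^6) = 0.754 m
Confined: Δh_c = ΔV/(S·A) = 2.9 × 10^5/(9.6 × 10^-4 × 6.993 × 10^6) = 43.2 m

Δh_u ≈ 0.754 m; Δh_c ≈ 43.2 m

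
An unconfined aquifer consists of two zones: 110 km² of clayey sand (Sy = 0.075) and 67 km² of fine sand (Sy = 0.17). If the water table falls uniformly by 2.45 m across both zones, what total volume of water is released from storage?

ΔV ≈ 4.81 × 10^7 m³

A₁ = 110 km² = 1.1 × 10^8 m²; A₂ = 67 km² = 6.7 × 10^7 m²
ΔV₁ = 0.075 × 1.1 × 10^8 × 2.45 = 2.021 × 10^7 m³
ΔV₂ = 0.17 × 6.7 × 10^7 × 2.45 = 2.791 × 10^7 m³
ΔV = ΔV₁ + ΔV₂ = 4.812 × 10^7 m³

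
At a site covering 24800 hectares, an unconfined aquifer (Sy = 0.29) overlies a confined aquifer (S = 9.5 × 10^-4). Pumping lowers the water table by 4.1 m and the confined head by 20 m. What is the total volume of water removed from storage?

A = 24800 hectares = 2.48 × 10^8 m²
Unconfined: ΔV_u = Sy × A × Δh_u = 0.29 × 2.48 × 10^8 × 4.1 = 2.949 × 10^8 m³
Confined: ΔV_c = S × A × Δh_c = 9.5 × 10^-4 × 2.48 × 10^8 × 20 = 4.712 × 10^6 m³
Total ΔV = 2.949 × 10^8 + 4.712 × 10^6 = 2.996 × 10^8 m³

ΔV ≈ 3 × 10^8 m³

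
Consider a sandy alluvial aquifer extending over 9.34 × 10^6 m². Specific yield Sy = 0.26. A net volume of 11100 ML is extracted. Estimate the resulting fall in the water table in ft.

Δh ≈ 15 ft

ΔV = 11100 ML = 1.11 × 10^7 m³
Δh = ΔV / (Sy × A) = 1.11 × 10^7 m³ / (0.26 × 9.34 × 10^6 m²) = 4.571 m
Δh = 4.571 m = 15 ft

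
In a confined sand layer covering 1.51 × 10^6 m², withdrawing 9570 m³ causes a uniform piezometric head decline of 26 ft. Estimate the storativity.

Δh = 26 ft = 7.925 m
S = ΔV / (A × Δh) = 9570 m³ / (1.51 × 10^6 m² × 7.925 m) = 7.997 × 10^-4

S ≈ 8 × 10^-4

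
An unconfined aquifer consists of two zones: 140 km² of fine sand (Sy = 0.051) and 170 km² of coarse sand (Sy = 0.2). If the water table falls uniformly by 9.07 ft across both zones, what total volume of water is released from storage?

ΔV ≈ 1.14 × 10^8 m³

A₁ = 140 km² = 1.4 × 10^8 m²; A₂ = 170 km² = 1.7 × 10^8 m²
Δh = 9.07 ft = 2.765 m
ΔV₁ = 0.051 × 1.4 × 10^8 × 2.765 = 1.974 × 10^7 m³
ΔV₂ = 0.2 × 1.7 × 10^8 × 2.765 = 9.399 × 10^7 m³
ΔV = ΔV₁ + ΔV₂ = 1.137 × 10^8 m³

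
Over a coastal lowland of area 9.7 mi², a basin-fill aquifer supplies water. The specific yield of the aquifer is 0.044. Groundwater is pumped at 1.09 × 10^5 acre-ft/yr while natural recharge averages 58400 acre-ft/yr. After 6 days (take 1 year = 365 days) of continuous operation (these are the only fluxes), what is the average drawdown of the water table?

A = 9.7 mi² = 2.512 × 10^7 m²
Net abstraction = 1.09 × 10^5 − 58400 = 50600 acre-ft/yr
Q_net = 50600 acre-ft/yr = 1.71 × 10^5 m³/d
ΔV = Q × t = 1.71 × 10^5 m³/d × 6 d = 1.026 × 10^6 m³
Δh = ΔV / (Sy × A) = 1.026 × 10^6 / (0.044 × 2.512 × 10^7) = 0.9282 m

Δh ≈ 0.928 m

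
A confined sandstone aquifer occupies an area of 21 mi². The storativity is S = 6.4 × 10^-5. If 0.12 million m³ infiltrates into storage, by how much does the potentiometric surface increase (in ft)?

Δh ≈ 113 ft

A = 21 mi² = 5.439 × 10^7 m²
ΔV = 0.12 million m³ = 1.2 × 10^5 m³
Δh = ΔV / (S × A) = 1.2 × 10^5 m³ / (6.4 × 10^-5 × 5.439 × 10^7 m²) = 34.47 m
Δh = 34.47 m = 113.1 ft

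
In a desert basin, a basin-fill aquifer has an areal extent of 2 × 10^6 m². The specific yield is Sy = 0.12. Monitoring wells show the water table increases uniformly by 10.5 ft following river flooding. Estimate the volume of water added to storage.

ΔV ≈ 7.68 × 10^5 m³

Δh = 10.5 ft = 3.2 m
ΔV = Sy × A × Δh = 0.12 × 2 × 10^6 m² × 3.2 m = 7.681 × 10^5 m³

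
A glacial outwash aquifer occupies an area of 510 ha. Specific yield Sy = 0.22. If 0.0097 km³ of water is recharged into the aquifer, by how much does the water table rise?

A = 510 ha = 5.1 × 10^6 m²
ΔV = 0.0097 km³ = 9.7 × 10^6 m³
Δh = ΔV / (Sy × A) = 9.7 × 10^6 m³ / (0.22 × 5.1 × 10^6 m²) = 8.645 m

Δh ≈ 8.65 m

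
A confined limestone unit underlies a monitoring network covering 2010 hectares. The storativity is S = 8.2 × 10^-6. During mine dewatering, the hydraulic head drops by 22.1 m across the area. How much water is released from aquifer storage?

ΔV ≈ 3640 m³

A = 2010 hectares = 2.01 × 10^7 m²
ΔV = S × A × Δh = 8.2 × 10^-6 × 2.01 × 10^7 m² × 22.1 m = 3643 m³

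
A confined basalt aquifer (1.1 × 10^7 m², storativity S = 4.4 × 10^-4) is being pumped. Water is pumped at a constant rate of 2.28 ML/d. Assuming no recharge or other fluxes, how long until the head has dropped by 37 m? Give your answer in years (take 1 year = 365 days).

ΔV = S × A × Δh = 4.4 × 10^-4 × 1.1 × 10^7 × 37 = 1.791 × 10^5 m³
Q = 2.28 ML/d = 2280 m³/d
t = ΔV / Q = 1.791 × 10^5 m³ / 2280 m³/d = 78.54 d
t = 78.54 d ≈ 0.2152 years

t ≈ 0.215 years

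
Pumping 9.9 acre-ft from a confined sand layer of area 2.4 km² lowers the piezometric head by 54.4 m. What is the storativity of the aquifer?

S ≈ 9.4 × 10^-5

A = 2.4 km² = 2.4 × 10^6 m²
ΔV = 9.9 acre-ft = 12210 m³
S = ΔV / (A × Δh) = 12210 m³ / (2.4 × 10^6 m² × 54.4 m) = 9.353 × 10^-5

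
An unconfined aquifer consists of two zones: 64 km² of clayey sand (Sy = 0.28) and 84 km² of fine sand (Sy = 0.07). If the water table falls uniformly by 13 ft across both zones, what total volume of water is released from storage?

A₁ = 64 km² = 6.4 × 10^7 m²; A₂ = 84 km² = 8.4 × 10^7 m²
Δh = 13 ft = 3.962 m
ΔV₁ = 0.28 × 6.4 × 10^7 × 3.962 = 7.101 × 10^7 m³
ΔV₂ = 0.07 × 8.4 × 10^7 × 3.962 = 2.33 × 10^7 m³
ΔV = ΔV₁ + ΔV₂ = 9.431 × 10^7 m³

ΔV ≈ 9.43 × 10^7 m³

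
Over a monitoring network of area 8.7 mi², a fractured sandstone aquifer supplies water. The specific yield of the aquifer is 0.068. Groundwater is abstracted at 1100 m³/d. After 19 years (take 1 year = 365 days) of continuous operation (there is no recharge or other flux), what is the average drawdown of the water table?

A = 8.7 mi² = 2.253 × 10^7 m²
t = 19 years = 6935 d
ΔV = Q × t = 1100 m³/d × 6935 d = 7.628 × 10^6 m³
Δh = ΔV / (Sy × A) = 7.628 × 10^6 / (0.068 × 2.253 × 10^7) = 4.979 m

Δh ≈ 4.98 m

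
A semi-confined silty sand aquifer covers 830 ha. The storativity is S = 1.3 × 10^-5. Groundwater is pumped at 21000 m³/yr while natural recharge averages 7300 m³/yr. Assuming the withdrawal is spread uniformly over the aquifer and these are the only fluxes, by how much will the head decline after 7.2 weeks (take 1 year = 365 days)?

Δh ≈ 17.5 m

A = 830 ha = 8.3 × 10^6 m²
Net abstraction = 21000 − 7300 = 13700 m³/yr
Q_net = 13700 m³/yr = 37.53 m³/d
t = 7.2 weeks = 50.4 d
ΔV = Q × t = 37.53 m³/d × 50.4 d = 1892 m³
Δh = ΔV / (S × A) = 1892 / (1.3 × 10^-5 × 8.3 × 10^6) = 17.53 m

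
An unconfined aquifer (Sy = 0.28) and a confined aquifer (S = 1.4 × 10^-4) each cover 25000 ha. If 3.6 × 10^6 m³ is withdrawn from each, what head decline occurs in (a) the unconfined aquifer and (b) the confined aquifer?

Δh_u ≈ 0.0514 m; Δh_c ≈ 103 m

A = 25000 ha = 2.5 × 10^8 m²
Unconfined: Δh_u = ΔV/(Sy·A) = 3.6 × 10^6/(0.28 × 2.5 × 10^8) = 0.05143 m
Confined: Δh_c = ΔV/(S·A) = 3.6 × 10^6/(1.4 × 10^-4 × 2.5 × 10^8) = 102.9 m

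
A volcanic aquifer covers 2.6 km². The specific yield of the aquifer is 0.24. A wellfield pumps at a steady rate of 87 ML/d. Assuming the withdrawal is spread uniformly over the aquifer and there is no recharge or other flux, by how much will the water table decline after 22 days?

Δh ≈ 3.07 m

A = 2.6 km² = 2.6 × 10^6 m²
Q = 87 ML/d = 87000 m³/d
ΔV = Q × t = 87000 m³/d × 22 d = 1.914 × 10^6 m³
Δh = ΔV / (Sy × A) = 1.914 × 10^6 / (0.24 × 2.6 × 10^6) = 3.067 m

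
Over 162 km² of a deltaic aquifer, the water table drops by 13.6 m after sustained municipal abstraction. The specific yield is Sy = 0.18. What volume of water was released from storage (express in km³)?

A = 162 km² = 1.62 × 10^8 m²
ΔV = Sy × A × Δh = 0.18 × 1.62 × 10^8 m² × 13.6 m = 3.966 × 10^8 m³
ΔV = 3.966 × 10^8 m³ = 0.3966 km³

ΔV ≈ 0.397 km³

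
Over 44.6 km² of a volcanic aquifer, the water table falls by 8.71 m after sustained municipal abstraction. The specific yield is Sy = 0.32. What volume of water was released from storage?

ΔV ≈ 1.24 × 10^8 m³

A = 44.6 km² = 4.46 × 10^7 m²
ΔV = Sy × A × Δh = 0.32 × 4.46 × 10^7 m² × 8.71 m = 1.243 × 10^8 m³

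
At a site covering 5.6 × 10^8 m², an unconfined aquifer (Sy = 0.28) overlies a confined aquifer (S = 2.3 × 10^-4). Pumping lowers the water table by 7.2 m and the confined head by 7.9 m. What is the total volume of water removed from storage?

ΔV ≈ 1.13 × 10^9 m³

Unconfined: ΔV_u = Sy × A × Δh_u = 0.28 × 5.6 × 10^8 × 7.2 = 1.129 × 10^9 m³
Confined: ΔV_c = S × A × Δh_c = 2.3 × 10^-4 × 5.6 × 10^8 × 7.9 = 1.018 × 10^6 m³
Total ΔV = 1.129 × 10^9 + 1.018 × 10^6 = 1.13 × 10^9 m³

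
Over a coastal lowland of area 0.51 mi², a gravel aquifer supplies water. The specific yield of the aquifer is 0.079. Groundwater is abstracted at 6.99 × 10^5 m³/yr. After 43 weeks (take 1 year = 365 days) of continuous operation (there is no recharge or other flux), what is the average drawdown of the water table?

A = 0.51 mi² = 1.321 × 10^6 m²
Q = 6.99 × 10^5 m³/yr = 1915 m³/d
t = 43 weeks = 301 d
ΔV = Q × t = 1915 m³/d × 301 d = 5.764 × 10^5 m³
Δh = ΔV / (Sy × A) = 5.764 × 10^5 / (0.079 × 1.321 × 10^6) = 5.524 m

Δh ≈ 5.52 m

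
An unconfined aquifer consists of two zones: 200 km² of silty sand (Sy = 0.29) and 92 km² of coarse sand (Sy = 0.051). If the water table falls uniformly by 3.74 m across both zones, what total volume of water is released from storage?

A₁ = 200 km² = 2 × 10^8 m²; A₂ = 92 km² = 9.2 × 10^7 m²
ΔV₁ = 0.29 × 2 × 10^8 × 3.74 = 2.169 × 10^8 m³
ΔV₂ = 0.051 × 9.2 × 10^7 × 3.74 = 1.755 × 10^7 m³
ΔV = ΔV₁ + ΔV₂ = 2.345 × 10^8 m³

ΔV ≈ 2.34 × 10^8 m³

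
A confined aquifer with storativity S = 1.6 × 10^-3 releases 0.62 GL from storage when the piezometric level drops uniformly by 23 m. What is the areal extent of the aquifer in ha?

A ≈ 1680 ha

ΔV = 0.62 GL = 6.2 × 10^5 m³
A = ΔV / (S × Δh) = 6.2 × 10^5 / (0.0016 × 23) = 1.685 × 10^7 m²
A = 1.685 × 10^7 m² = 1685 ha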